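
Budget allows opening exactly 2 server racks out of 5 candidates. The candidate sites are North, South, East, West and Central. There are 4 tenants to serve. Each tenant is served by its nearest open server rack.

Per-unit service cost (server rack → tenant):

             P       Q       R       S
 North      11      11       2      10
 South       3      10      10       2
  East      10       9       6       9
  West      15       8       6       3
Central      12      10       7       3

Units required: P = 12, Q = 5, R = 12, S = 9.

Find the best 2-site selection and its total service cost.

With exactly 2 open, each tenant uses its cheapest among the chosen.
{North, South}: P→South 3·12=36, Q→South 10·5=50, R→North 2·12=24, S→South 2·9=18. Service cost 128.
{South, West}: service cost 166
{South, East}: service cost 171
Among all 10 size-2 choices, {North, South} is lowest.

Choose North and South; total service cost 128.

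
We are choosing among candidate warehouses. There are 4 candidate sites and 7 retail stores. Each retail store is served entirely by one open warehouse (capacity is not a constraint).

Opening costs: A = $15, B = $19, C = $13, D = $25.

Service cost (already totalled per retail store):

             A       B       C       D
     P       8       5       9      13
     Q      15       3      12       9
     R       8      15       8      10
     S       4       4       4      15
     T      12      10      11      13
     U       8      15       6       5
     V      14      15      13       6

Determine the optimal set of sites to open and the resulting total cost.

Open C only; minimum total cost 76.

For any fixed open set, each retail store goes to its cheapest open site; total = fixed + service.
{C}: P→C 9, Q→C 12, R→C 8, S→C 4, T→C 11, U→C 6, V→C 13. Service 63; fixed 13; total 76.
{B, C}: service 49 + fixed 32 = 81
{A}: service 69 + fixed 15 = 84
{A, B, C, D}: P→B 5, Q→B 3, R→A 8, S→A 4, T→B 10, U→D 5, V→D 6. Service 41; fixed 72; total 113.
No other subset beats 76.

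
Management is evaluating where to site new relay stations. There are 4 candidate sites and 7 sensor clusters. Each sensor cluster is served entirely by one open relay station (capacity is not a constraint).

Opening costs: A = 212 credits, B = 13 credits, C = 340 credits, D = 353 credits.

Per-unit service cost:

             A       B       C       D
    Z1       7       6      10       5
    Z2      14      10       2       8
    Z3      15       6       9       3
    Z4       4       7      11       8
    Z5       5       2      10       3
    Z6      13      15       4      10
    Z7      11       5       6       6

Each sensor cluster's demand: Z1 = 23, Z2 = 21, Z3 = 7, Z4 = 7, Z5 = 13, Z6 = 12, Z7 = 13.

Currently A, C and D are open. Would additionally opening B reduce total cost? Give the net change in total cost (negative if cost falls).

Current service cost with {A, C, D}: 371.
Adding B: each sensor cluster re-picks its cheapest; new service cost 345, saving 26.
Extra fixed cost: 13. Net change = 13 − 26 = -13.
(Totals: 1276 → 1263.)

Yes — net change −13 (cost falls by 13).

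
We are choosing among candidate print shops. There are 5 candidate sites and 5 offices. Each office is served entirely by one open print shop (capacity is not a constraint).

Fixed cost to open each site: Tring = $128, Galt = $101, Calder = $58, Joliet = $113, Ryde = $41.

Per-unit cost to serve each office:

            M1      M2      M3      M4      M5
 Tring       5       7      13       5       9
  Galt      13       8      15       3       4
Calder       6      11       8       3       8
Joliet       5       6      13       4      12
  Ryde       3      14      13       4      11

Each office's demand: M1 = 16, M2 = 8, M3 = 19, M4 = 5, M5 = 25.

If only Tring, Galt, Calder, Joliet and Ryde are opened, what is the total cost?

Total cost: 804

Each office is assigned to its cheapest site among the open ones.
{Tring, Galt, Calder, Joliet, Ryde}: M1→Ryde 3·16=48, M2→Joliet 6·8=48, M3→Calder 8·19=152, M4→Galt 3·5=15, M5→Galt 4·25=100. Service 363; fixed 441; total 804.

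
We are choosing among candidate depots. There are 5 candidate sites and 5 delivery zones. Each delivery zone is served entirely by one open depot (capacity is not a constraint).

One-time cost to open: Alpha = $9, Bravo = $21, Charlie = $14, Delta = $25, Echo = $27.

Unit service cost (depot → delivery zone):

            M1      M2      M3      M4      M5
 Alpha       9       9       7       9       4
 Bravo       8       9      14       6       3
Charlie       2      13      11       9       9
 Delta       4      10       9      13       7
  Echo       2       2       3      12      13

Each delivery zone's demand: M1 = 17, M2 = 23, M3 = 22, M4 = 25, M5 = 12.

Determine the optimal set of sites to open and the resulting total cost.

Open Bravo and Echo; minimum total cost 380.

For any fixed open set, each delivery zone goes to its cheapest open site; total = fixed + service.
{Bravo, Echo}: M1→Echo 2·17=34, M2→Echo 2·23=46, M3→Echo 3·22=66, M4→Bravo 6·25=150, M5→Bravo 3·12=36. Service 332; fixed 48; total 380.
{Alpha, Bravo, Echo}: service 332 + fixed 57 = 389
{Bravo, Charlie, Echo}: service 332 + fixed 62 = 394
{Alpha, Bravo, Charlie, Delta, Echo}: M1→Charlie 2·17=34, M2→Echo 2·23=46, M3→Echo 3·22=66, M4→Bravo 6·25=150, M5→Bravo 3·12=36. Service 332; fixed 96; total 428.
No other subset beats 380.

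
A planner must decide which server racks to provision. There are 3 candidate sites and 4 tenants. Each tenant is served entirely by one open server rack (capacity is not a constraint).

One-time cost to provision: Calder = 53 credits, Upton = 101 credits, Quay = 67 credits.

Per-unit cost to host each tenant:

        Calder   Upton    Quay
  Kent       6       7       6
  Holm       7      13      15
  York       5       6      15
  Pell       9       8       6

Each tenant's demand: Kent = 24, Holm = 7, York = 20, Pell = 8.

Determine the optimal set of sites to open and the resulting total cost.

Open Calder only; minimum total cost 418.

For any fixed open set, each tenant goes to its cheapest open site; total = fixed + service.
{Calder}: Kent→Calder 6·24=144, Holm→Calder 7·7=49, York→Calder 5·20=100, Pell→Calder 9·8=72. Service 365; fixed 53; total 418.
{Calder, Quay}: service 341 + fixed 120 = 461
{Calder, Upton}: service 357 + fixed 154 = 511
{Calder, Upton, Quay}: service 341 + fixed 221 = 562
(All 7 nonempty subsets were checked; Calder only is lowest.)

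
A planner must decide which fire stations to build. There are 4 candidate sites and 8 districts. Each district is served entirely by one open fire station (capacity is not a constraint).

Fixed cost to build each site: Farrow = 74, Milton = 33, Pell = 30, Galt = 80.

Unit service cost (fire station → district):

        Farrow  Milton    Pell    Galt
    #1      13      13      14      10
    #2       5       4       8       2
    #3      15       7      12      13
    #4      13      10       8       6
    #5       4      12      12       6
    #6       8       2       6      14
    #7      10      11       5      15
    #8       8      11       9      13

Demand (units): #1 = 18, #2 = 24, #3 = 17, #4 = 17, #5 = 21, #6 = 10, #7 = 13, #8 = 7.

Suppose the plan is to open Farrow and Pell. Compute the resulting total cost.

Total cost: 1063

Each district is assigned to its cheapest site among the open ones.
{Farrow, Pell}: #1→Farrow 13·18=234, #2→Farrow 5·24=120, #3→Pell 12·17=204, #4→Pell 8·17=136, #5→Farrow 4·21=84, #6→Pell 6·10=60, #7→Pell 5·13=65, #8→Farrow 8·7=56. Service 959; fixed 104; total 1063.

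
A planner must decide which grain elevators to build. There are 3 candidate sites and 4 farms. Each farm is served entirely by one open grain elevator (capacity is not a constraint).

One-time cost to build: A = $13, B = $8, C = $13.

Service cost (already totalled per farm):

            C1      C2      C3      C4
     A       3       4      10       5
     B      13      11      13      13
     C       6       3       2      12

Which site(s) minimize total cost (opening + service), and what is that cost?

Open A only; minimum total cost 35.

For any fixed open set, each farm goes to its cheapest open site; total = fixed + service.
{A}: C1→A 3, C2→A 4, C3→A 10, C4→A 5. Service 22; fixed 13; total 35.
{C}: service 23 + fixed 13 = 36
{A, C}: C1→A 3, C2→C 3, C3→C 2, C4→A 5. Service 13; fixed 26; total 39.
{A, B, C}: C1→A 3, C2→C 3, C3→C 2, C4→A 5. Service 13; fixed 34; total 47.
No other subset beats 35.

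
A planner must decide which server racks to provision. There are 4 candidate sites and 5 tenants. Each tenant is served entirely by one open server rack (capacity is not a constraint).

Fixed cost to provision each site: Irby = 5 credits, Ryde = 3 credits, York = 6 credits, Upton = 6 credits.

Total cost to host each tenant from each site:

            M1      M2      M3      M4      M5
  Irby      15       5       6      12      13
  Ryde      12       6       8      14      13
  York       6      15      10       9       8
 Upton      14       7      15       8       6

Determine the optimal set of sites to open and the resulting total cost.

For any fixed open set, each tenant goes to its cheapest open site; total = fixed + service.
{Irby, York}: M1→York 6, M2→Irby 5, M3→Irby 6, M4→York 9, M5→York 8. Service 34; fixed 11; total 45.
{Ryde, York}: service 37 + fixed 9 = 46
{Irby, Ryde, York}: service 34 + fixed 14 = 48
{Irby, Ryde, York, Upton}: service 31 + fixed 20 = 51
(All 15 nonempty subsets were checked; Irby and York is lowest.)

Open Irby and York; minimum total cost 45.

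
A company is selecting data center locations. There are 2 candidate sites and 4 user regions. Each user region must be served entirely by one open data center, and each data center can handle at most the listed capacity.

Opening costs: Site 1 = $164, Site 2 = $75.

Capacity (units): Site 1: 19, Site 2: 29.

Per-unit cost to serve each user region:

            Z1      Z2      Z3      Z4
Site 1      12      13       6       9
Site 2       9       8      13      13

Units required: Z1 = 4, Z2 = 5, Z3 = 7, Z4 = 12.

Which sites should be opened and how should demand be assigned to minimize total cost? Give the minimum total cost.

Minimum total cost: 398

Open {Site 2}: Z1→Site 2 9·4=36, Z2→Site 2 8·5=40, Z3→Site 2 13·7=91, Z4→Site 2 13·12=156.
Loads: Site 2 carries 28/29. Service 323; fixed 75; total 398.
Next best feasible plan costs 465.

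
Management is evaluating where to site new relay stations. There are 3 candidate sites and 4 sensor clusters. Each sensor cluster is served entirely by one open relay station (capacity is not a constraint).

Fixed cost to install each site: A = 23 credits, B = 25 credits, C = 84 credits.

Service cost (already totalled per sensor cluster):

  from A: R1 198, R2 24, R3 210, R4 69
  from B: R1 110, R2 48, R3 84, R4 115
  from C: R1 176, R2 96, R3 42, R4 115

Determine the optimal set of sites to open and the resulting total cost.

For any fixed open set, each sensor cluster goes to its cheapest open site; total = fixed + service.
{A, B}: R1→B 110, R2→A 24, R3→B 84, R4→A 69. Service 287; fixed 48; total 335.
{A, B, C}: service 245 + fixed 132 = 377
{B}: service 357 + fixed 25 = 382
{A}: R1→A 198, R2→A 24, R3→A 210, R4→A 69. Service 501; fixed 23; total 524.
(All 7 nonempty subsets were checked; A and B is lowest.)

Open A and B; minimum total cost 335.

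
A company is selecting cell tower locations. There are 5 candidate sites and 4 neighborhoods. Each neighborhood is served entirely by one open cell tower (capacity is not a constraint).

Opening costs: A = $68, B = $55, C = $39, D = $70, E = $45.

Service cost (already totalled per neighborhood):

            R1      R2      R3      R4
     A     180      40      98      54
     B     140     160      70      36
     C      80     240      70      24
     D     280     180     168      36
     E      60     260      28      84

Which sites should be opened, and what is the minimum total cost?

For any fixed open set, each neighborhood goes to its cheapest open site; total = fixed + service.
{A, E}: R1→E 60, R2→A 40, R3→E 28, R4→A 54. Service 182; fixed 113; total 295.
{A, C, E}: service 152 + fixed 152 = 304
{A, C}: service 214 + fixed 107 = 321
{A, B, C, D, E}: R1→E 60, R2→A 40, R3→E 28, R4→C 24. Service 152; fixed 277; total 429.
No other subset beats 295.

Open A and E; minimum total cost 295.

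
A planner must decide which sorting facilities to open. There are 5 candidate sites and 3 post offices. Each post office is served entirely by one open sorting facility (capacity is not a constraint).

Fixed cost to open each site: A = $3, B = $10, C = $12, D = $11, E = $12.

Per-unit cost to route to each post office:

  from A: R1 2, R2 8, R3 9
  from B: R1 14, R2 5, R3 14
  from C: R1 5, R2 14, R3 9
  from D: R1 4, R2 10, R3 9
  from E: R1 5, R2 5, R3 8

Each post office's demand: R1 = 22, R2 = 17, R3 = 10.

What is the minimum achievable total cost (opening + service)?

For any fixed open set, each post office goes to its cheapest open site; total = fixed + service.
{A, E}: R1→A 2·22=44, R2→E 5·17=85, R3→E 8·10=80. Service 209; fixed 15; total 224.
{A, B}: service 219 + fixed 13 = 232
{A, B, E}: R1→A 2·22=44, R2→B 5·17=85, R3→E 8·10=80. Service 209; fixed 25; total 234.
{A, B, C, D, E}: service 209 + fixed 48 = 257
No other subset beats 224.

Minimum total cost: 224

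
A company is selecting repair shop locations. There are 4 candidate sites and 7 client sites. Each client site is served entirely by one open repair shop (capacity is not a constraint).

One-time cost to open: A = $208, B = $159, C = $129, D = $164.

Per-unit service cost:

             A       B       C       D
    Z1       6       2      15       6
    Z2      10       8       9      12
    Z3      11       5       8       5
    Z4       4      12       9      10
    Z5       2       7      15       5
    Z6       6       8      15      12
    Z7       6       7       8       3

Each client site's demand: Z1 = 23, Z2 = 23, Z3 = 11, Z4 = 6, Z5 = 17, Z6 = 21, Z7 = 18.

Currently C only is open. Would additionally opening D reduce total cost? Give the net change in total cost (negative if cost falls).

Yes — net change −399 (cost falls by 399).

Current service cost with {C}: 1408.
Adding D: each client site re-picks its cheapest; new service cost 845, saving 563.
Extra fixed cost: 164. Net change = 164 − 563 = -399.
(Totals: 1537 → 1138.)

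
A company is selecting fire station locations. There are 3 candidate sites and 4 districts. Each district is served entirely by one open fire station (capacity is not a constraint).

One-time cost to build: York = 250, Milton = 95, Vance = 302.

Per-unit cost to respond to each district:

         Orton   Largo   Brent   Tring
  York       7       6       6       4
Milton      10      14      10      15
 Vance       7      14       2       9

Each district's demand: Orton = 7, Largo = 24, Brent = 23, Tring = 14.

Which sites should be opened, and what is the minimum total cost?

For any fixed open set, each district goes to its cheapest open site; total = fixed + service.
{York}: Orton→York 7·7=49, Largo→York 6·24=144, Brent→York 6·23=138, Tring→York 4·14=56. Service 387; fixed 250; total 637.
{York, Milton}: service 387 + fixed 345 = 732
{York, Vance}: service 295 + fixed 552 = 847
{York, Milton, Vance}: service 295 + fixed 647 = 942
(All 7 nonempty subsets were checked; York only is lowest.)

Open York only; minimum total cost 637.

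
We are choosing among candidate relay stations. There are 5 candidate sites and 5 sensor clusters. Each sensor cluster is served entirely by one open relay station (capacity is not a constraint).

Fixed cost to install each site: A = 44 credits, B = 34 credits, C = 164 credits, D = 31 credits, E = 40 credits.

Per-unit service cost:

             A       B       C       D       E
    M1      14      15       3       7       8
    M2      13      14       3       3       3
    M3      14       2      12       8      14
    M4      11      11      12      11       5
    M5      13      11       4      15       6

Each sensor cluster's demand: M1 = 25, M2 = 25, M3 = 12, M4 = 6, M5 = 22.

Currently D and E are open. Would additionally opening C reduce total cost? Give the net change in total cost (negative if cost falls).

Current service cost with {D, E}: 508.
Adding C: each sensor cluster re-picks its cheapest; new service cost 364, saving 144.
Extra fixed cost: 164. Net change = 164 − 144 = 20.
(Totals: 579 → 599.)

No — net change +20 (cost rises by 20).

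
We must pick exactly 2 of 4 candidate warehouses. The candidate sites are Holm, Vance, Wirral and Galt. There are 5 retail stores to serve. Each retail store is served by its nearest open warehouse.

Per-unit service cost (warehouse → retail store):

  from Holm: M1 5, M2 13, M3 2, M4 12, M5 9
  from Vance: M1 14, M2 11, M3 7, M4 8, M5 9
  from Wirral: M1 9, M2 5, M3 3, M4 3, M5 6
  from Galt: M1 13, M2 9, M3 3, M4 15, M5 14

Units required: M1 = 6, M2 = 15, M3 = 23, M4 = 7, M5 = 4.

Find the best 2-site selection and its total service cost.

Choose Holm and Wirral; total service cost 196.

With exactly 2 open, each retail store uses its cheapest among the chosen.
{Holm, Wirral}: M1→Holm 5·6=30, M2→Wirral 5·15=75, M3→Holm 2·23=46, M4→Wirral 3·7=21, M5→Wirral 6·4=24. Service cost 196.
{Vance, Wirral}: service cost 243
{Wirral, Galt}: service cost 243
Among all 6 size-2 choices, {Holm, Wirral} is lowest.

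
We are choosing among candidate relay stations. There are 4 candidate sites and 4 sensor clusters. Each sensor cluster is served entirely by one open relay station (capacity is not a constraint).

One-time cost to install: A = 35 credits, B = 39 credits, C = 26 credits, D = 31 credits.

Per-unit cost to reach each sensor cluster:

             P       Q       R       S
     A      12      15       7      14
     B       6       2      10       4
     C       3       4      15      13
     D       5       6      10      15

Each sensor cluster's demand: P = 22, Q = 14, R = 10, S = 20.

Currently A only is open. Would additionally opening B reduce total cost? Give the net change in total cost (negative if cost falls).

Current service cost with {A}: 824.
Adding B: each sensor cluster re-picks its cheapest; new service cost 310, saving 514.
Extra fixed cost: 39. Net change = 39 − 514 = -475.
(Totals: 859 → 384.)

Yes — net change −475 (cost falls by 475).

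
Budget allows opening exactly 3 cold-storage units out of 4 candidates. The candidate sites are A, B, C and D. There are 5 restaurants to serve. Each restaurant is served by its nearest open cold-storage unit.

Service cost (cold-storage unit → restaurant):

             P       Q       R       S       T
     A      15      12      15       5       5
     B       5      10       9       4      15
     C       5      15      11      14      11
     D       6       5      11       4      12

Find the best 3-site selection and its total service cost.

With exactly 3 open, each restaurant uses its cheapest among the chosen.
{A, B, D}: P→B 5, Q→D 5, R→B 9, S→B 4, T→A 5. Service cost 28.
{A, C, D}: service cost 30
{A, B, C}: service cost 33
Among all 4 size-3 choices, {A, B, D} is lowest.

Choose A, B and D; total service cost 28.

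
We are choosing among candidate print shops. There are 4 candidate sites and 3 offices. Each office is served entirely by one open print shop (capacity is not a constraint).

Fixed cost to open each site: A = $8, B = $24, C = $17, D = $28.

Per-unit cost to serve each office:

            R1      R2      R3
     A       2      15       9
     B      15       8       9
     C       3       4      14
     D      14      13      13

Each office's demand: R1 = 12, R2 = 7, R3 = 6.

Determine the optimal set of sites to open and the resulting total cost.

For any fixed open set, each office goes to its cheapest open site; total = fixed + service.
{A, C}: R1→A 2·12=24, R2→C 4·7=28, R3→A 9·6=54. Service 106; fixed 25; total 131.
{A, B, C}: service 106 + fixed 49 = 155
{A, C, D}: service 106 + fixed 53 = 159
{A, B, C, D}: service 106 + fixed 77 = 183
No other subset beats 131.

Open A and C; minimum total cost 131.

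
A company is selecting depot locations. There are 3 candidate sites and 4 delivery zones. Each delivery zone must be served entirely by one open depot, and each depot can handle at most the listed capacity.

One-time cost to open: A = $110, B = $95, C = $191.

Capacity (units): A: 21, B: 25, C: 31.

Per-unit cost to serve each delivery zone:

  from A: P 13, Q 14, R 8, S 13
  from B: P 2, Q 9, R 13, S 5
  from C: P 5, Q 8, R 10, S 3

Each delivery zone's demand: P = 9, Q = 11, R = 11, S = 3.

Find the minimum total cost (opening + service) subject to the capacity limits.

Minimum total cost: 425

Open {A, B}: P→B 2·9=18, Q→B 9·11=99, R→A 8·11=88, S→B 5·3=15.
Loads: A carries 11/21, B carries 23/25. Service 220; fixed 205; total 425.
Next best feasible plan costs 449.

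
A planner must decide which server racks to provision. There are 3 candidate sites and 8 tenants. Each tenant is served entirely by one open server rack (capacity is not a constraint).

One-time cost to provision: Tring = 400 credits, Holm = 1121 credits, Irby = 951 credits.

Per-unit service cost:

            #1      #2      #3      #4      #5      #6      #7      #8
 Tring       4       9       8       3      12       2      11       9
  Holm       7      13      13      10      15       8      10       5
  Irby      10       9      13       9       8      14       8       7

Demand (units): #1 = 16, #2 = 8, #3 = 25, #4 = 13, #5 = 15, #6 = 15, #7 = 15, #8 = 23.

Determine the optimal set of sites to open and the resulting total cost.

Open Tring only; minimum total cost 1357.

For any fixed open set, each tenant goes to its cheapest open site; total = fixed + service.
{Tring}: #1→Tring 4·16=64, #2→Tring 9·8=72, #3→Tring 8·25=200, #4→Tring 3·13=39, #5→Tring 12·15=180, #6→Tring 2·15=30, #7→Tring 11·15=165, #8→Tring 9·23=207. Service 957; fixed 400; total 1357.
{Tring, Irby}: #1→Tring 4·16=64, #2→Tring 9·8=72, #3→Tring 8·25=200, #4→Tring 3·13=39, #5→Irby 8·15=120, #6→Tring 2·15=30, #7→Irby 8·15=120, #8→Irby 7·23=161. Service 806; fixed 1351; total 2157.
{Irby}: service 1285 + fixed 951 = 2236
{Tring, Holm, Irby}: service 760 + fixed 2472 = 3232
No other subset beats 1357.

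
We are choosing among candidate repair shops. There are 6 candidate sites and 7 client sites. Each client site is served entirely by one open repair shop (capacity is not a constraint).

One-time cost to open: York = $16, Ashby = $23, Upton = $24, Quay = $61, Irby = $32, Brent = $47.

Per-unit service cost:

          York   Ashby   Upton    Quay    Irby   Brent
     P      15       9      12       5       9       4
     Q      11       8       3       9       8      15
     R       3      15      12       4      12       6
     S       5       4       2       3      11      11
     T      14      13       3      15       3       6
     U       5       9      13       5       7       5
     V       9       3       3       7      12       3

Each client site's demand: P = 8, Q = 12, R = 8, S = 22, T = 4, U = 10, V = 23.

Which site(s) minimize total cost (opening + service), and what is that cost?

For any fixed open set, each client site goes to its cheapest open site; total = fixed + service.
{York, Upton, Brent}: P→Brent 4·8=32, Q→Upton 3·12=36, R→York 3·8=24, S→Upton 2·22=44, T→Upton 3·4=12, U→York 5·10=50, V→Upton 3·23=69. Service 267; fixed 87; total 354.
{Upton, Brent}: service 291 + fixed 71 = 362
{Upton, Quay}: P→Quay 5·8=40, Q→Upton 3·12=36, R→Quay 4·8=32, S→Upton 2·22=44, T→Upton 3·4=12, U→Quay 5·10=50, V→Upton 3·23=69. Service 283; fixed 85; total 368.
{York, Ashby, Upton, Quay, Irby, Brent}: service 267 + fixed 203 = 470
No other subset beats 354.

Open York, Upton and Brent; minimum total cost 354.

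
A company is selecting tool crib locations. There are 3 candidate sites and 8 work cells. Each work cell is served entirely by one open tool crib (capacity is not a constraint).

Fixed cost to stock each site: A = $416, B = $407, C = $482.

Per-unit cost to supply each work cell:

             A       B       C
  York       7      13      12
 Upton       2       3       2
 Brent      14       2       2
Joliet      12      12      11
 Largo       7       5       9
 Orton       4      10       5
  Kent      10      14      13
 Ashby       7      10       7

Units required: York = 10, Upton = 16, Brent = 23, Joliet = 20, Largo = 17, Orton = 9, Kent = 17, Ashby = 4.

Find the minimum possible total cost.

For any fixed open set, each work cell goes to its cheapest open site; total = fixed + service.
{B}: York→B 13·10=130, Upton→B 3·16=48, Brent→B 2·23=46, Joliet→B 12·20=240, Largo→B 5·17=85, Orton→B 10·9=90, Kent→B 14·17=238, Ashby→B 10·4=40. Service 917; fixed 407; total 1324.
{C}: service 865 + fixed 482 = 1347
{A}: York→A 7·10=70, Upton→A 2·16=32, Brent→A 14·23=322, Joliet→A 12·20=240, Largo→A 7·17=119, Orton→A 4·9=36, Kent→A 10·17=170, Ashby→A 7·4=28. Service 1017; fixed 416; total 1433.
{A, B, C}: service 687 + fixed 1305 = 1992
(All 7 nonempty subsets were checked; B only is lowest.)

Minimum total cost: 1324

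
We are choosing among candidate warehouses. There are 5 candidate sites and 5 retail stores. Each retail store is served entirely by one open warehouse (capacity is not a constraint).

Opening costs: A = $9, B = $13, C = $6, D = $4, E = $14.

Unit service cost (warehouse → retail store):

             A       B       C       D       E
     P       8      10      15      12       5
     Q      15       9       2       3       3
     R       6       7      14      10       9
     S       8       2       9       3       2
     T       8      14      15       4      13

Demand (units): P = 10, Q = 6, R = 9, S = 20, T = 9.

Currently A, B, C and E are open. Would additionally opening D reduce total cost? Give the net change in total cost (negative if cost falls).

Current service cost with {A, B, C, E}: 228.
Adding D: each retail store re-picks its cheapest; new service cost 192, saving 36.
Extra fixed cost: 4. Net change = 4 − 36 = -32.
(Totals: 270 → 238.)

Yes — net change −32 (cost falls by 32).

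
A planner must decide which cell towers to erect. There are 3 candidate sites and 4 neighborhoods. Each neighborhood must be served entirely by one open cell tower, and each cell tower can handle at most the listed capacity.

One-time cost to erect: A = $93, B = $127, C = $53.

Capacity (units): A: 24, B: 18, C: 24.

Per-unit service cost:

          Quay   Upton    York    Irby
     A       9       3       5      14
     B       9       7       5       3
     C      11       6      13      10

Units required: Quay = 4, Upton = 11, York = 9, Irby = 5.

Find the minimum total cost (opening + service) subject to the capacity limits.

Minimum total cost: 310

Open {A, C}: Quay→A 9·4=36, Upton→A 3·11=33, York→A 5·9=45, Irby→C 10·5=50.
Loads: A carries 24/24, C carries 5/24. Service 164; fixed 146; total 310.
Next best feasible plan costs 318.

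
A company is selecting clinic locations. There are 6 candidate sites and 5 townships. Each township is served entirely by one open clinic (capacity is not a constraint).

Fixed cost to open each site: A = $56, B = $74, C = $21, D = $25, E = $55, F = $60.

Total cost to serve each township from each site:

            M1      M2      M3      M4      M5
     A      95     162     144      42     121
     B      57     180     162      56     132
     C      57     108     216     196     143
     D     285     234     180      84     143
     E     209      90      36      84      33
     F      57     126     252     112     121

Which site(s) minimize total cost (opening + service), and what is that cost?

For any fixed open set, each township goes to its cheapest open site; total = fixed + service.
{C, E}: M1→C 57, M2→E 90, M3→E 36, M4→E 84, M5→E 33. Service 300; fixed 76; total 376.
{A, C, E}: M1→C 57, M2→E 90, M3→E 36, M4→A 42, M5→E 33. Service 258; fixed 132; total 390.
{B, E}: M1→B 57, M2→E 90, M3→E 36, M4→B 56, M5→E 33. Service 272; fixed 129; total 401.
{A, B, C, D, E, F}: service 258 + fixed 291 = 549
No other subset beats 376.

Open C and E; minimum total cost 376.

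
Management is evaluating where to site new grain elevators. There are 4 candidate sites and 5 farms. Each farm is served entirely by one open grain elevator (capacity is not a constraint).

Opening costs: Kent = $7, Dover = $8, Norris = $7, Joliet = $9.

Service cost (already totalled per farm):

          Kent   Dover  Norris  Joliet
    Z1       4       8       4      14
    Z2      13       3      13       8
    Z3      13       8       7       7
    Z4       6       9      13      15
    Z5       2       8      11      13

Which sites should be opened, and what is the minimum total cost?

Open Kent and Dover; minimum total cost 38.

For any fixed open set, each farm goes to its cheapest open site; total = fixed + service.
{Kent, Dover}: Z1→Kent 4, Z2→Dover 3, Z3→Dover 8, Z4→Kent 6, Z5→Kent 2. Service 23; fixed 15; total 38.
{Kent, Joliet}: Z1→Kent 4, Z2→Joliet 8, Z3→Joliet 7, Z4→Kent 6, Z5→Kent 2. Service 27; fixed 16; total 43.
{Kent, Dover, Norris}: Z1→Kent 4, Z2→Dover 3, Z3→Norris 7, Z4→Kent 6, Z5→Kent 2. Service 22; fixed 22; total 44.
{Kent, Dover, Norris, Joliet}: Z1→Kent 4, Z2→Dover 3, Z3→Norris 7, Z4→Kent 6, Z5→Kent 2. Service 22; fixed 31; total 53.
No other subset beats 38.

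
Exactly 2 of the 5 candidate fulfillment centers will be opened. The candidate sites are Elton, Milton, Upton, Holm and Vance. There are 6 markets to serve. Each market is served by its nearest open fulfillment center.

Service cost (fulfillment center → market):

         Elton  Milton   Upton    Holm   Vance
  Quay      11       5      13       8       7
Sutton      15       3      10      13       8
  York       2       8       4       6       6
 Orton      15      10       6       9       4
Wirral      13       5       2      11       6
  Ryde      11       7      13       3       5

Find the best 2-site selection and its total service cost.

With exactly 2 open, each market uses its cheapest among the chosen.
{Milton, Upton}: Quay→Milton 5, Sutton→Milton 3, York→Upton 4, Orton→Upton 6, Wirral→Upton 2, Ryde→Milton 7. Service cost 27.
{Milton, Vance}: service cost 28
{Upton, Vance}: service cost 30
Among all 10 size-2 choices, {Milton, Upton} is lowest.

Choose Milton and Upton; total service cost 27.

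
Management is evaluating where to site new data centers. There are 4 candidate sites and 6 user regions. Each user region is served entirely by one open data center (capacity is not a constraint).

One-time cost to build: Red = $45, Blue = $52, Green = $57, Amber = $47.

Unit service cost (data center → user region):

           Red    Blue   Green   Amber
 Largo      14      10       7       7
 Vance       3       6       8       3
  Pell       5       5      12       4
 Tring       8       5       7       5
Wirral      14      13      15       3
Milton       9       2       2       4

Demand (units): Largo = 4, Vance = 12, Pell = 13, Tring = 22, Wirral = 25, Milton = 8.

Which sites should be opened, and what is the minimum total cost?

For any fixed open set, each user region goes to its cheapest open site; total = fixed + service.
{Amber}: Largo→Amber 7·4=28, Vance→Amber 3·12=36, Pell→Amber 4·13=52, Tring→Amber 5·22=110, Wirral→Amber 3·25=75, Milton→Amber 4·8=32. Service 333; fixed 47; total 380.
{Blue, Amber}: service 317 + fixed 99 = 416
{Green, Amber}: service 317 + fixed 104 = 421
{Red, Blue, Green, Amber}: service 317 + fixed 201 = 518
No other subset beats 380.

Open Amber only; minimum total cost 380.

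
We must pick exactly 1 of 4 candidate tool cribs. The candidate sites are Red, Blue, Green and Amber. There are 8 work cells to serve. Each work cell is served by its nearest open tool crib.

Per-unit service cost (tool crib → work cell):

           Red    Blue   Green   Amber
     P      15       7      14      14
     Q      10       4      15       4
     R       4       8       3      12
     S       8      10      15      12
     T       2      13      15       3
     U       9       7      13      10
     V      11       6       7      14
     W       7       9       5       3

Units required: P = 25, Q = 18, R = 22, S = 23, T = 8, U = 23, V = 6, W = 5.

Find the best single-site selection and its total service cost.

With exactly 1 open, each work cell uses its cheapest among the chosen.
{Blue}: P→Blue 7·25=175, Q→Blue 4·18=72, R→Blue 8·22=176, S→Blue 10·23=230, T→Blue 13·8=104, U→Blue 7·23=161, V→Blue 6·6=36, W→Blue 9·5=45. Service cost 999.
{Red}: service cost 1151
{Amber}: service cost 1315
Among all 4 size-1 choices, {Blue} is lowest.

Choose Blue only; total service cost 999.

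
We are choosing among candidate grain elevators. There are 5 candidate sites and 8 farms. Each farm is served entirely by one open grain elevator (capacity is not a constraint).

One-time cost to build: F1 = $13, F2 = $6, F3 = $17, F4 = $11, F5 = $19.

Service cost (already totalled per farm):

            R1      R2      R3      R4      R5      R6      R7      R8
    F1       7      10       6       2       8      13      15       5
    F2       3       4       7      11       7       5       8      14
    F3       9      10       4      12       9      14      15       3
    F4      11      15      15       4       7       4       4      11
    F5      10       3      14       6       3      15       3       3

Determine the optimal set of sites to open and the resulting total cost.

For any fixed open set, each farm goes to its cheapest open site; total = fixed + service.
{F2, F5}: R1→F2 3, R2→F5 3, R3→F2 7, R4→F5 6, R5→F5 3, R6→F2 5, R7→F5 3, R8→F5 3. Service 33; fixed 25; total 58.
{F1, F2}: R1→F2 3, R2→F2 4, R3→F1 6, R4→F1 2, R5→F2 7, R6→F2 5, R7→F2 8, R8→F1 5. Service 40; fixed 19; total 59.
{F2, F4}: service 44 + fixed 17 = 61
{F1, F2, F3, F4, F5}: service 25 + fixed 66 = 91
No other subset beats 58.

Open F2 and F5; minimum total cost 58.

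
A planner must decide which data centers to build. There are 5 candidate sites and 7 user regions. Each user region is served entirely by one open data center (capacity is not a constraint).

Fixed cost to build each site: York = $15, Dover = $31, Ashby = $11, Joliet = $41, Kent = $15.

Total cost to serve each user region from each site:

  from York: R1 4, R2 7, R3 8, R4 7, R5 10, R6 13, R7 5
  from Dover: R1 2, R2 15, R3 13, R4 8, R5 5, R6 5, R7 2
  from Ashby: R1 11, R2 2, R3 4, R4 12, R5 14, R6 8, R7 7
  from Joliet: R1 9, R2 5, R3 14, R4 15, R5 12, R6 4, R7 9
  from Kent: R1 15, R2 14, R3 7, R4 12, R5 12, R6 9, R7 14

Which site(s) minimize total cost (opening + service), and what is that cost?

Open York and Ashby; minimum total cost 66.

For any fixed open set, each user region goes to its cheapest open site; total = fixed + service.
{York, Ashby}: R1→York 4, R2→Ashby 2, R3→Ashby 4, R4→York 7, R5→York 10, R6→Ashby 8, R7→York 5. Service 40; fixed 26; total 66.
{York}: service 54 + fixed 15 = 69
{Ashby}: service 58 + fixed 11 = 69
{York, Dover, Ashby, Joliet, Kent}: service 26 + fixed 113 = 139
No other subset beats 66.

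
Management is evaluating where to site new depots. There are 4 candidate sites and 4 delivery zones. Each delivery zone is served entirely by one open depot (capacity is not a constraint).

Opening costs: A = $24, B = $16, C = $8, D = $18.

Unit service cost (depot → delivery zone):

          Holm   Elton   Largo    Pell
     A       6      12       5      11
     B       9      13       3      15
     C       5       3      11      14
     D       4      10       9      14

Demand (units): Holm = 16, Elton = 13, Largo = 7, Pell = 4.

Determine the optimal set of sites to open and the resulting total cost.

Open B and C; minimum total cost 220.

For any fixed open set, each delivery zone goes to its cheapest open site; total = fixed + service.
{B, C}: Holm→C 5·16=80, Elton→C 3·13=39, Largo→B 3·7=21, Pell→C 14·4=56. Service 196; fixed 24; total 220.
{B, C, D}: service 180 + fixed 42 = 222
{A, C}: Holm→C 5·16=80, Elton→C 3·13=39, Largo→A 5·7=35, Pell→A 11·4=44. Service 198; fixed 32; total 230.
{A, B, C, D}: service 168 + fixed 66 = 234
No other subset beats 220.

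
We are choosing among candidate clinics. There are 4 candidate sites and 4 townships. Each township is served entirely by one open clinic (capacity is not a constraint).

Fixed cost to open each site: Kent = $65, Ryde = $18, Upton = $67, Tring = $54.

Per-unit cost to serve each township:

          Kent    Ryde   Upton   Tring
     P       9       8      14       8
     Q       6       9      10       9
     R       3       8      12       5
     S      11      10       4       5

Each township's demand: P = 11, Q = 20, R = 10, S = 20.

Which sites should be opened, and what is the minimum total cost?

Open Kent and Tring; minimum total cost 457.

For any fixed open set, each township goes to its cheapest open site; total = fixed + service.
{Kent, Tring}: P→Tring 8·11=88, Q→Kent 6·20=120, R→Kent 3·10=30, S→Tring 5·20=100. Service 338; fixed 119; total 457.
{Kent, Upton}: service 329 + fixed 132 = 461
{Kent, Ryde, Upton}: service 318 + fixed 150 = 468
{Kent, Ryde, Upton, Tring}: service 318 + fixed 204 = 522
No other subset beats 457.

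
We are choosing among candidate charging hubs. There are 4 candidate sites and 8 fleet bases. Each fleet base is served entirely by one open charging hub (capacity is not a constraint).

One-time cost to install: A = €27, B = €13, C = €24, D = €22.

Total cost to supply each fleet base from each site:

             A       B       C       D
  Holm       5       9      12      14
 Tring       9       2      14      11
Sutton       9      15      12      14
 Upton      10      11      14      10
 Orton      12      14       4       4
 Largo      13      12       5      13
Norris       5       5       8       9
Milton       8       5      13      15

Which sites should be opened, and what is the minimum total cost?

Open B only; minimum total cost 86.

For any fixed open set, each fleet base goes to its cheapest open site; total = fixed + service.
{B}: Holm→B 9, Tring→B 2, Sutton→B 15, Upton→B 11, Orton→B 14, Largo→B 12, Norris→B 5, Milton→B 5. Service 73; fixed 13; total 86.
{B, C}: service 53 + fixed 37 = 90
{B, D}: Holm→B 9, Tring→B 2, Sutton→D 14, Upton→D 10, Orton→D 4, Largo→B 12, Norris→B 5, Milton→B 5. Service 61; fixed 35; total 96.
{A, B, C, D}: Holm→A 5, Tring→B 2, Sutton→A 9, Upton→A 10, Orton→C 4, Largo→C 5, Norris→A 5, Milton→B 5. Service 45; fixed 86; total 131.
No other subset beats 86.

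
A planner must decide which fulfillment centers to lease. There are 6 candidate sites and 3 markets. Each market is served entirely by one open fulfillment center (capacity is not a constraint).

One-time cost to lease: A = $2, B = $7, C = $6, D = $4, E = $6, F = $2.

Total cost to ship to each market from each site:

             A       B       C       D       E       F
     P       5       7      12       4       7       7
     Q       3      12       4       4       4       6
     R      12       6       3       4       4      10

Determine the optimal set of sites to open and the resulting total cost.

Open D only; minimum total cost 16.

For any fixed open set, each market goes to its cheapest open site; total = fixed + service.
{D}: P→D 4, Q→D 4, R→D 4. Service 12; fixed 4; total 16.
{A, D}: P→D 4, Q→A 3, R→D 4. Service 11; fixed 6; total 17.
{D, F}: P→D 4, Q→D 4, R→D 4. Service 12; fixed 6; total 18.
{A, B, C, D, E, F}: P→D 4, Q→A 3, R→C 3. Service 10; fixed 27; total 37.
No other subset beats 16.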